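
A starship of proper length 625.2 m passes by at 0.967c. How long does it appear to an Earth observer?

Proper length L₀ = 625.2 m
γ = 1/√(1 - 0.967²) = 3.925
L = L₀/γ = 625.2/3.925 = 159.3 m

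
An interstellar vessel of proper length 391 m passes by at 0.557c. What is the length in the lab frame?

Proper length L₀ = 391 m
γ = 1/√(1 - 0.557²) = 1.2041
L = L₀/γ = 391/1.2041 = 324.7 m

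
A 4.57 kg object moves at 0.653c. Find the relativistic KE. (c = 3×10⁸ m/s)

γ = 1/√(1 - 0.653²) = 1.3204
γ - 1 = 0.3204
KE = (γ-1)mc² = 0.3204 × 4.57 × (3×10⁸)² = 1.318×10¹⁷ J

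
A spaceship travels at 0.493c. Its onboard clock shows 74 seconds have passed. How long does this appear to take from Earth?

Proper time Δt₀ = 74 seconds
γ = 1/√(1 - 0.493²) = 1.14939
Δt = γΔt₀ = 1.14939 × 74 = 85.05 seconds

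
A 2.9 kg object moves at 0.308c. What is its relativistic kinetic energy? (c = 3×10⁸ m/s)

γ = 1/√(1 - 0.308²) = 1.0511
γ - 1 = 0.05110
KE = (γ-1)mc² = 0.05110 × 2.9 × (3×10⁸)² = 1.334×10¹⁶ J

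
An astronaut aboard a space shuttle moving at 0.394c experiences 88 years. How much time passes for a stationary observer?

Proper time Δt₀ = 88 years
γ = 1/√(1 - 0.394²) = 1.088
Δt = γΔt₀ = 1.088 × 88 = 95.74 years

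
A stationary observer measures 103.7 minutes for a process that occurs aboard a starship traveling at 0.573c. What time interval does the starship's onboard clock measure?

Dilated time Δt = 103.7 minutes
γ = 1/√(1 - 0.573²) = 1.2202
Δt₀ = Δt/γ = 103.7/1.2202 = 84.99 minutes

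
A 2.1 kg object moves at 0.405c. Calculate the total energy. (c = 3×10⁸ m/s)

γ = 1/√(1 - 0.405²) = 1.0937
mc² = 2.1 × (3×10⁸)² = 1.890×10¹⁷ J
E = γmc² = 1.0937 × 1.890×10¹⁷ = 2.067×10¹⁷ J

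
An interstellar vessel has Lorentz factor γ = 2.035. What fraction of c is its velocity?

From γ = 1/√(1 - v²/c²):
1/γ² = 1/2.035² = 0.2415
v²/c² = 1 - 0.2415 = 0.7585
v/c = √(0.7585) = 0.8709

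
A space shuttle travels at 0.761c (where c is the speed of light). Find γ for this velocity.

v/c = 0.761, so (v/c)² = 0.579121
1 - (v/c)² = 0.420879
γ = 1/√(0.420879) = 1.541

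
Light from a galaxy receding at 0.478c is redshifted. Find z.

β = 0.478
(1+β)/(1-β) = 1.478/0.522 = 2.8314
√(2.8314) = 1.6827
z = 1.6827 - 1 = 0.6827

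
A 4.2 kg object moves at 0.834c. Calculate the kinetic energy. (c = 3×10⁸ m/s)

γ = 1/√(1 - 0.834²) = 1.8124
γ - 1 = 0.8124
KE = (γ-1)mc² = 0.8124 × 4.2 × (3×10⁸)² = 3.071×10¹⁷ J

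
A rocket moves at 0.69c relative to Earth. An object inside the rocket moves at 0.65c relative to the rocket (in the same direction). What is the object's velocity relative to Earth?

u = (u' + v)/(1 + u'v/c²)
Numerator: 0.65 + 0.69 = 1.34
Denominator: 1 + 0.4485 = 1.4485
u = 1.34/1.4485 = 0.9251c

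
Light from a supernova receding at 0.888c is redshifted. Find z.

β = 0.888
(1+β)/(1-β) = 1.888/0.112 = 16.86
√(16.86) = 4.106
z = 4.106 - 1 = 3.106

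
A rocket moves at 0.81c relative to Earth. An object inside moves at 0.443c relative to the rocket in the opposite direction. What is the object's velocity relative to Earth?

Object's velocity in rocket frame is u' = -0.443c
u = (u' + v)/(1 + u'v/c²) = (v - 0.443)/(1 - 0.443·v/c²)
Numerator: 0.81 - 0.443 = 0.367
Denominator: 1 - 0.35883 = 0.64117
u = 0.367/0.64117 = 0.5724c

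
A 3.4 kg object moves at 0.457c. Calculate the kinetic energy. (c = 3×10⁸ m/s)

γ = 1/√(1 - 0.457²) = 1.12427
γ - 1 = 0.12427
KE = (γ-1)mc² = 0.12427 × 3.4 × (3×10⁸)² = 3.803×10¹⁶ J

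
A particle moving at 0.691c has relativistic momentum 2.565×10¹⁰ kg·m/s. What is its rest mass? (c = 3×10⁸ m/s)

γ = 1/√(1 - 0.691²) = 1.3834
v = 0.691 × 3×10⁸ = 2.073×10⁸ m/s
m = p/(γv) = 2.565×10¹⁰/(1.3834 × 2.073×10⁸) = 89.44 kg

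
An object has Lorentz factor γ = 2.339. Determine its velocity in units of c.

From γ = 1/√(1 - v²/c²):
1/γ² = 1/2.339² = 0.1828
v²/c² = 1 - 0.1828 = 0.8172
v/c = √(0.8172) = 0.9040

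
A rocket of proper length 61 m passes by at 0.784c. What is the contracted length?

Proper length L₀ = 61 m
γ = 1/√(1 - 0.784²) = 1.6109
L = L₀/γ = 61/1.6109 = 37.87 m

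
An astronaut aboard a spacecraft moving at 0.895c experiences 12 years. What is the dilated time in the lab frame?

Proper time Δt₀ = 12 years
γ = 1/√(1 - 0.895²) = 2.242
Δt = γΔt₀ = 2.242 × 12 = 26.90 years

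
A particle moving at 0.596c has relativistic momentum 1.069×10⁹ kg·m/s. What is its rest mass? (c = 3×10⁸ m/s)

γ = 1/√(1 - 0.596²) = 1.2454
v = 0.596 × 3×10⁸ = 1.788×10⁸ m/s
m = p/(γv) = 1.069×10⁹/(1.2454 × 1.788×10⁸) = 4.801 kg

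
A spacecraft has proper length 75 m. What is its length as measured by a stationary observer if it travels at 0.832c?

Proper length L₀ = 75 m
γ = 1/√(1 - 0.832²) = 1.8025
L = L₀/γ = 75/1.8025 = 41.61 m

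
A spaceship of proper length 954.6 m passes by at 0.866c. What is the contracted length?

Proper length L₀ = 954.6 m
γ = 1/√(1 - 0.866²) = 2.000
L = L₀/γ = 954.6/2.000 = 477.3 m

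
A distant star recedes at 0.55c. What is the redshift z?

β = 0.55
(1+β)/(1-β) = 1.55/0.45 = 3.4444
√(3.4444) = 1.8559
z = 1.8559 - 1 = 0.8559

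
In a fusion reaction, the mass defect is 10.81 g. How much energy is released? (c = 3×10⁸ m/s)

Convert mass defect: Δm = 10.81 g = 0.01081 kg
E = Δm·c² = 0.01081 × (3×10⁸)²
= 0.01081 × 9×10¹⁶ = 9.729×10¹⁴ J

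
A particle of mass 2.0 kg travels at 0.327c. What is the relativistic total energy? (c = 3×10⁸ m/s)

γ = 1/√(1 - 0.327²) = 1.0582
mc² = 2.0 × (3×10⁸)² = 1.800×10¹⁷ J
E = γmc² = 1.0582 × 1.800×10¹⁷ = 1.905×10¹⁷ J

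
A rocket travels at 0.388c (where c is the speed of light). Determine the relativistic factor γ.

v/c = 0.388, so (v/c)² = 0.150544
1 - (v/c)² = 0.849456
γ = 1/√(0.849456) = 1.085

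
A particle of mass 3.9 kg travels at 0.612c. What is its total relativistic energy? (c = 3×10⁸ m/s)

γ = 1/√(1 - 0.612²) = 1.2644
mc² = 3.9 × (3×10⁸)² = 3.510×10¹⁷ J
E = γmc² = 1.2644 × 3.510×10¹⁷ = 4.438×10¹⁷ J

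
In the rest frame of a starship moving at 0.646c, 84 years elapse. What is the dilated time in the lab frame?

Proper time Δt₀ = 84 years
γ = 1/√(1 - 0.646²) = 1.310
Δt = γΔt₀ = 1.310 × 84 = 110.0 years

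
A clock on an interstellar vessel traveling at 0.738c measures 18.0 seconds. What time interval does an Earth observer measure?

Proper time Δt₀ = 18.0 seconds
γ = 1/√(1 - 0.738²) = 1.4819
Δt = γΔt₀ = 1.4819 × 18.0 = 26.67 seconds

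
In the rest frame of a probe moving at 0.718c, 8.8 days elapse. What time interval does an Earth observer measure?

Proper time Δt₀ = 8.8 days
γ = 1/√(1 - 0.718²) = 1.4367
Δt = γΔt₀ = 1.4367 × 8.8 = 12.64 days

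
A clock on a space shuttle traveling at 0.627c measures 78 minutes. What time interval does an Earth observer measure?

Proper time Δt₀ = 78 minutes
γ = 1/√(1 - 0.627²) = 1.2837
Δt = γΔt₀ = 1.2837 × 78 = 100.1 minutes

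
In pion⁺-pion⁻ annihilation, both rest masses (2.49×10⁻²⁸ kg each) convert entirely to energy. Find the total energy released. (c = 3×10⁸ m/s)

Both particles have the same rest mass, so total mass = 2m
E = 2m·c² = 2 × 2.49×10⁻²⁸ × (3×10⁸)²
= 2 × 2.49×10⁻²⁸ × 9×10¹⁶
= 4.482×10⁻¹¹ J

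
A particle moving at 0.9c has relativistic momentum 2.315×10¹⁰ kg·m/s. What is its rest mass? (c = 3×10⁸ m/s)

γ = 1/√(1 - 0.9²) = 2.2942
v = 0.9 × 3×10⁸ = 2.700×10⁸ m/s
m = p/(γv) = 2.315×10¹⁰/(2.2942 × 2.700×10⁸) = 37.37 kg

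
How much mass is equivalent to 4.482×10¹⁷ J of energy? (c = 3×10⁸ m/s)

From E = mc², we get m = E/c²
c² = (3×10⁸)² = 9×10¹⁶ m²/s²
m = 4.482×10¹⁷ / 9×10¹⁶ = 4.980 kg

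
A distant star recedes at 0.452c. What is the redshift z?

β = 0.452
(1+β)/(1-β) = 1.452/0.548 = 2.6496
√(2.6496) = 1.6278
z = 1.6278 - 1 = 0.6278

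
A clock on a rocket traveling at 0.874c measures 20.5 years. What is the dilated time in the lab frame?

Proper time Δt₀ = 20.5 years
γ = 1/√(1 - 0.874²) = 2.058
Δt = γΔt₀ = 2.058 × 20.5 = 42.19 years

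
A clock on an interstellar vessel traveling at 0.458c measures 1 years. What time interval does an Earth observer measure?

Proper time Δt₀ = 1 years
γ = 1/√(1 - 0.458²) = 1.125
Δt = γΔt₀ = 1.125 × 1 = 1.125 years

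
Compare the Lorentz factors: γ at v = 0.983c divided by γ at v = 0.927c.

γ₁ = 1/√(1 - 0.983²) = 5.446
γ₂ = 1/√(1 - 0.927²) = 2.666
γ₁/γ₂ = 5.446/2.666 = 2.043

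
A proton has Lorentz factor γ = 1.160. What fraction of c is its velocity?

From γ = 1/√(1 - v²/c²):
1/γ² = 1/1.160² = 0.7432
v²/c² = 1 - 0.7432 = 0.2568
v/c = √(0.2568) = 0.5068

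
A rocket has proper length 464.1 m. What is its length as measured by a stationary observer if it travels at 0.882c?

Proper length L₀ = 464.1 m
γ = 1/√(1 - 0.882²) = 2.122
L = L₀/γ = 464.1/2.122 = 218.7 m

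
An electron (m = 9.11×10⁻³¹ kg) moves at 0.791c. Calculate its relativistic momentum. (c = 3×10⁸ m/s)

γ = 1/√(1 - 0.791²) = 1.6345
v = 0.791 × 3×10⁸ = 2.373×10⁸ m/s
p = γmv = 1.6345 × 9.11×10⁻³¹ × 2.373×10⁸ = 3.533×10⁻²² kg·m/s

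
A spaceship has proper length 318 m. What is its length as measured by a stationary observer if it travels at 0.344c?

Proper length L₀ = 318 m
γ = 1/√(1 - 0.344²) = 1.065
L = L₀/γ = 318/1.065 = 298.6 m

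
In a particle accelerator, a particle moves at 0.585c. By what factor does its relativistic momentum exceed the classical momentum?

p_rel = γmv, p_class = mv
Ratio = γ = 1/√(1 - 0.585²)
= 1/√(0.657775) = 1.233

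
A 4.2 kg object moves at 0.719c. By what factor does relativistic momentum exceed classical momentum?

p_rel = γmv, p_class = mv
Ratio = γ = 1/√(1 - 0.719²) = 1.439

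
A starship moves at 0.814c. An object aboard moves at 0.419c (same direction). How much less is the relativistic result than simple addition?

Classical: u' + v = 0.419 + 0.814 = 1.233c
Relativistic: u = (0.419 + 0.814)/(1 + 0.341066) = 1.233/1.341066 = 0.9194c
Difference: 1.233 - 0.9194 = 0.3136c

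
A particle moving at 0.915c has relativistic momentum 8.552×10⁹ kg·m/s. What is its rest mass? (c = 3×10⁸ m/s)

γ = 1/√(1 - 0.915²) = 2.479
v = 0.915 × 3×10⁸ = 2.745×10⁸ m/s
m = p/(γv) = 8.552×10⁹/(2.479 × 2.745×10⁸) = 12.57 kg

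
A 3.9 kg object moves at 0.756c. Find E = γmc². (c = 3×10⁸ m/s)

γ = 1/√(1 - 0.756²) = 1.5277
mc² = 3.9 × (3×10⁸)² = 3.510×10¹⁷ J
E = γmc² = 1.5277 × 3.510×10¹⁷ = 5.362×10¹⁷ J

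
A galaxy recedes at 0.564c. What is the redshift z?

β = 0.564
(1+β)/(1-β) = 1.564/0.436 = 3.587
√(3.587) = 1.894
z = 1.894 - 1 = 0.8940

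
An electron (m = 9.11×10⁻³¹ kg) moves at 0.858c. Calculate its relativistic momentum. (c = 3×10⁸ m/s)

γ = 1/√(1 - 0.858²) = 1.9469
v = 0.858 × 3×10⁸ = 2.574×10⁸ m/s
p = γmv = 1.9469 × 9.11×10⁻³¹ × 2.574×10⁸ = 4.565×10⁻²² kg·m/s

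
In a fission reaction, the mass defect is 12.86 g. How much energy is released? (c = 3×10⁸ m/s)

Convert mass defect: Δm = 12.86 g = 0.01286 kg
E = Δm·c² = 0.01286 × (3×10⁸)²
= 0.01286 × 9×10¹⁶ = 1.157×10¹⁵ J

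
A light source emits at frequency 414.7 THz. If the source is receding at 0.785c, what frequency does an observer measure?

β = v/c = 0.785
(1-β)/(1+β) = 0.215/1.785 = 0.12045
Doppler factor = √(0.12045) = 0.3471
f_obs = 414.7 × 0.3471 = 143.9 THz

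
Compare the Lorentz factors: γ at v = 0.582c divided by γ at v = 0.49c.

γ₁ = 1/√(1 - 0.582²) = 1.230
γ₂ = 1/√(1 - 0.49²) = 1.147
γ₁/γ₂ = 1.230/1.147 = 1.072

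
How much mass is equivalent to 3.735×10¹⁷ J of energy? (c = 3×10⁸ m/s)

From E = mc², we get m = E/c²
c² = (3×10⁸)² = 9×10¹⁶ m²/s²
m = 3.735×10¹⁷ / 9×10¹⁶ = 4.150 kg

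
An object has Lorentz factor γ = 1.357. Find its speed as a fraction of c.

From γ = 1/√(1 - v²/c²):
1/γ² = 1/1.357² = 0.54305
v²/c² = 1 - 0.54305 = 0.45695
v/c = √(0.45695) = 0.6760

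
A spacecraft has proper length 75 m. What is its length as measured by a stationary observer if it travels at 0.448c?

Proper length L₀ = 75 m
γ = 1/√(1 - 0.448²) = 1.1185
L = L₀/γ = 75/1.1185 = 67.05 m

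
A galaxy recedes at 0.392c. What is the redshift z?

β = 0.392
(1+β)/(1-β) = 1.392/0.608 = 2.2895
√(2.2895) = 1.5131
z = 1.5131 - 1 = 0.5131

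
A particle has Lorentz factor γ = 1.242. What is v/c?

From γ = 1/√(1 - v²/c²):
1/γ² = 1/1.242² = 0.64827
v²/c² = 1 - 0.64827 = 0.35173
v/c = √(0.35173) = 0.5931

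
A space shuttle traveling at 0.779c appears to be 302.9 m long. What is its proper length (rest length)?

Contracted length L = 302.9 m
γ = 1/√(1 - 0.779²) = 1.595
L₀ = γL = 1.595 × 302.9 = 483.1 m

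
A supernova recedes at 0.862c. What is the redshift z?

β = 0.862
(1+β)/(1-β) = 1.862/0.138 = 13.49
√(13.49) = 3.673
z = 3.673 - 1 = 2.673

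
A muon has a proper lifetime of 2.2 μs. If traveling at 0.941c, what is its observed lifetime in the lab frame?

Proper lifetime τ₀ = 2.2 μs
γ = 1/√(1 - 0.941²) = 2.955
τ = γτ₀ = 2.955 × 2.2 μs = 6.501 μs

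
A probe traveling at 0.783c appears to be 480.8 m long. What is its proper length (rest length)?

Contracted length L = 480.8 m
γ = 1/√(1 - 0.783²) = 1.6077
L₀ = γL = 1.6077 × 480.8 = 773.0 m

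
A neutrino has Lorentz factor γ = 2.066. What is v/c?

From γ = 1/√(1 - v²/c²):
1/γ² = 1/2.066² = 0.23428
v²/c² = 1 - 0.23428 = 0.76572
v/c = √(0.76572) = 0.8751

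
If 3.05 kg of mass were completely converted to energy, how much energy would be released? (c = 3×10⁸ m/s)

Using E = mc²:
c² = (3×10⁸)² = 9×10¹⁶ m²/s²
E = 3.05 × 9×10¹⁶ = 2.745×10¹⁷ J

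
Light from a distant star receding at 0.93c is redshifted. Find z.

β = 0.93
(1+β)/(1-β) = 1.93/0.07 = 27.57
√(27.57) = 5.251
z = 5.251 - 1 = 4.251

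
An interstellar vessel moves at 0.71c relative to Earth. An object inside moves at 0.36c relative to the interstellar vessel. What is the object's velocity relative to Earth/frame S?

u = (u' + v)/(1 + u'v/c²)
Numerator: 0.36 + 0.71 = 1.07
Denominator: 1 + 0.2556 = 1.2556
u = 1.07/1.2556 = 0.8522c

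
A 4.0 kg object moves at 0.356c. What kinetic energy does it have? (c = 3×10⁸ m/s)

γ = 1/√(1 - 0.356²) = 1.07011
γ - 1 = 0.07011
KE = (γ-1)mc² = 0.07011 × 4.0 × (3×10⁸)² = 2.524×10¹⁶ J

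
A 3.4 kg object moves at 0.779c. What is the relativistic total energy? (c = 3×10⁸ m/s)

γ = 1/√(1 - 0.779²) = 1.5948
mc² = 3.4 × (3×10⁸)² = 3.060×10¹⁷ J
E = γmc² = 1.5948 × 3.060×10¹⁷ = 4.880×10¹⁷ J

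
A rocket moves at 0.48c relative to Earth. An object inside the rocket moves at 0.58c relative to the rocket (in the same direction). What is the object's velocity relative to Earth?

u = (u' + v)/(1 + u'v/c²)
Numerator: 0.58 + 0.48 = 1.06
Denominator: 1 + 0.2784 = 1.2784
u = 1.06/1.2784 = 0.8292c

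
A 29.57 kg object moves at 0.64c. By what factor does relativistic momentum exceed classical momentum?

p_rel = γmv, p_class = mv
Ratio = γ = 1/√(1 - 0.64²) = 1.301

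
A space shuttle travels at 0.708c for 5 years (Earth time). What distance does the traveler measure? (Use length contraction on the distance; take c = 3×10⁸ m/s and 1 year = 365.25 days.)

Earth distance: d = v × t = 0.708c × 5 yr = 3.351×10¹⁶ m
γ = 1.416
d' = d/γ = 3.351×10¹⁶/1.416 = 2.367×10¹⁶ m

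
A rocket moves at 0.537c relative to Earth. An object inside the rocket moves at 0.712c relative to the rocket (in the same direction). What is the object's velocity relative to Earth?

u = (u' + v)/(1 + u'v/c²)
Numerator: 0.712 + 0.537 = 1.249
Denominator: 1 + 0.382344 = 1.382344
u = 1.249/1.382344 = 0.9035c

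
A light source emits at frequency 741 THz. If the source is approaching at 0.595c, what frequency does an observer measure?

β = v/c = 0.595
(1+β)/(1-β) = 1.595/0.405 = 3.9383
Doppler factor = √(3.9383) = 1.985
f_obs = 741 × 1.985 = 1471 THz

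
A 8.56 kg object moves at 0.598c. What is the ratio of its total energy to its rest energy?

E = γmc², E₀ = mc²
E/E₀ = γ = 1/√(1 - 0.598²) = 1.248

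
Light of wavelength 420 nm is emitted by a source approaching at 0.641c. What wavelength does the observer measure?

β = 0.641
Wavelength Doppler factor = √(0.359/1.641) = √(0.21877) = 0.4677
λ_obs = 420 × 0.4677 = 196.4 nm (blueshift)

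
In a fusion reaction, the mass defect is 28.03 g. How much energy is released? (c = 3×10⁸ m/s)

Convert mass defect: Δm = 28.03 g = 0.02803 kg
E = Δm·c² = 0.02803 × (3×10⁸)²
= 0.02803 × 9×10¹⁶ = 2.523×10¹⁵ J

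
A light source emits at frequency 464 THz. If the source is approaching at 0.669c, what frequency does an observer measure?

β = v/c = 0.669
(1+β)/(1-β) = 1.669/0.331 = 5.0423
Doppler factor = √(5.0423) = 2.246
f_obs = 464 × 2.246 = 1042 THz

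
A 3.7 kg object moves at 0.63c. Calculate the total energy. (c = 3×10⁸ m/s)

γ = 1/√(1 - 0.63²) = 1.2877
mc² = 3.7 × (3×10⁸)² = 3.330×10¹⁷ J
E = γmc² = 1.2877 × 3.330×10¹⁷ = 4.288×10¹⁷ J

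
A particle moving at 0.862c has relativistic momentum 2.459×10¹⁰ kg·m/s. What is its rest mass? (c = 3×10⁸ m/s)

γ = 1/√(1 - 0.862²) = 1.973
v = 0.862 × 3×10⁸ = 2.586×10⁸ m/s
m = p/(γv) = 2.459×10¹⁰/(1.973 × 2.586×10⁸) = 48.20 kg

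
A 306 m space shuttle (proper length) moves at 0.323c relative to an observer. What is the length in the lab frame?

Proper length L₀ = 306 m
γ = 1/√(1 - 0.323²) = 1.0566
L = L₀/γ = 306/1.0566 = 289.6 m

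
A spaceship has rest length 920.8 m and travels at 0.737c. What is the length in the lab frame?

Proper length L₀ = 920.8 m
γ = 1/√(1 - 0.737²) = 1.4795
L = L₀/γ = 920.8/1.4795 = 622.4 m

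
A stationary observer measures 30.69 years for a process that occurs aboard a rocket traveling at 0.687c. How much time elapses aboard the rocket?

Dilated time Δt = 30.69 years
γ = 1/√(1 - 0.687²) = 1.376
Δt₀ = Δt/γ = 30.69/1.376 = 22.30 years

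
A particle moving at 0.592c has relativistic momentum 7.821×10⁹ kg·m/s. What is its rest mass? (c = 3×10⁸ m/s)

γ = 1/√(1 - 0.592²) = 1.241
v = 0.592 × 3×10⁸ = 1.776×10⁸ m/s
m = p/(γv) = 7.821×10⁹/(1.241 × 1.776×10⁸) = 35.49 kg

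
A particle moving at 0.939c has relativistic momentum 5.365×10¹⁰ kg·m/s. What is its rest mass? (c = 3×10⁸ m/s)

γ = 1/√(1 - 0.939²) = 2.9077
v = 0.939 × 3×10⁸ = 2.817×10⁸ m/s
m = p/(γv) = 5.365×10¹⁰/(2.9077 × 2.817×10⁸) = 65.50 kg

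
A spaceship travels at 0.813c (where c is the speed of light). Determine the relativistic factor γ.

v/c = 0.813, so (v/c)² = 0.660969
1 - (v/c)² = 0.339031
γ = 1/√(0.339031) = 1.717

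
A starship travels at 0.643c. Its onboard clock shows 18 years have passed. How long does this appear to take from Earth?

Proper time Δt₀ = 18 years
γ = 1/√(1 - 0.643²) = 1.3057
Δt = γΔt₀ = 1.3057 × 18 = 23.50 years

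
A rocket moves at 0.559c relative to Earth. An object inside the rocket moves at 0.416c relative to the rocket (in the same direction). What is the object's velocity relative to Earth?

u = (u' + v)/(1 + u'v/c²)
Numerator: 0.416 + 0.559 = 0.975
Denominator: 1 + 0.232544 = 1.232544
u = 0.975/1.232544 = 0.7910c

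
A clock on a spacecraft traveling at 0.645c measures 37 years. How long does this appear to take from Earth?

Proper time Δt₀ = 37 years
γ = 1/√(1 - 0.645²) = 1.3086
Δt = γΔt₀ = 1.3086 × 37 = 48.42 years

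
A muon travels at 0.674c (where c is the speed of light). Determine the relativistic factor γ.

v/c = 0.674, so (v/c)² = 0.454276
1 - (v/c)² = 0.545724
γ = 1/√(0.545724) = 1.354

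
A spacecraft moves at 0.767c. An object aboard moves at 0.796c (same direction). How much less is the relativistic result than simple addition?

Classical: u' + v = 0.796 + 0.767 = 1.563c
Relativistic: u = (0.796 + 0.767)/(1 + 0.610532) = 1.563/1.610532 = 0.9705c
Difference: 1.563 - 0.9705 = 0.5925c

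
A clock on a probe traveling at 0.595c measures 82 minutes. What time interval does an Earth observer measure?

Proper time Δt₀ = 82 minutes
γ = 1/√(1 - 0.595²) = 1.244
Δt = γΔt₀ = 1.244 × 82 = 102.0 minutes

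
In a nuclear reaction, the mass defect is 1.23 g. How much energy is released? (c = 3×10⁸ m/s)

Convert mass defect: Δm = 1.23 g = 0.00123 kg
E = Δm·c² = 0.00123 × (3×10⁸)²
= 0.00123 × 9×10¹⁶ = 1.107×10¹⁴ J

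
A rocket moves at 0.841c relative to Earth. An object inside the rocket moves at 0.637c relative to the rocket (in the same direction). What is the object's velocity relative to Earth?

u = (u' + v)/(1 + u'v/c²)
Numerator: 0.637 + 0.841 = 1.478
Denominator: 1 + 0.535717 = 1.535717
u = 1.478/1.535717 = 0.9624c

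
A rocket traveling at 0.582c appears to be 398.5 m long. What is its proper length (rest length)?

Contracted length L = 398.5 m
γ = 1/√(1 - 0.582²) = 1.2297
L₀ = γL = 1.2297 × 398.5 = 490.0 m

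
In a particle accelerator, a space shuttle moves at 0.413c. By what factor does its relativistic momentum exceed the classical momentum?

p_rel = γmv, p_class = mv
Ratio = γ = 1/√(1 - 0.413²)
= 1/√(0.829431) = 1.098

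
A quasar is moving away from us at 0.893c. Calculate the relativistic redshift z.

β = 0.893
(1+β)/(1-β) = 1.893/0.107 = 17.69
√(17.69) = 4.206
z = 4.206 - 1 = 3.206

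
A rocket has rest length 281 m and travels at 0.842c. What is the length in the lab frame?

Proper length L₀ = 281 m
γ = 1/√(1 - 0.842²) = 1.854
L = L₀/γ = 281/1.854 = 151.6 m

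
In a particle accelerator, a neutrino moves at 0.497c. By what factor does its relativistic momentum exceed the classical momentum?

p_rel = γmv, p_class = mv
Ratio = γ = 1/√(1 - 0.497²)
= 1/√(0.752991) = 1.152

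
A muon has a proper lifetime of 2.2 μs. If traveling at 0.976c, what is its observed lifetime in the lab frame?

Proper lifetime τ₀ = 2.2 μs
γ = 1/√(1 - 0.976²) = 4.592
τ = γτ₀ = 4.592 × 2.2 μs = 10.10 μs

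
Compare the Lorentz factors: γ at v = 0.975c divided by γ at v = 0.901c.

γ₁ = 1/√(1 - 0.975²) = 4.500
γ₂ = 1/√(1 - 0.901²) = 2.305
γ₁/γ₂ = 4.500/2.305 = 1.952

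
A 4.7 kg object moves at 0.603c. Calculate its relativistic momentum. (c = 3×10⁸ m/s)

γ = 1/√(1 - 0.603²) = 1.254
v = 0.603 × 3×10⁸ = 1.809×10⁸ m/s
p = γmv = 1.254 × 4.7 × 1.809×10⁸ = 1.066×10⁹ kg·m/s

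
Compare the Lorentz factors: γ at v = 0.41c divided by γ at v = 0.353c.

γ₁ = 1/√(1 - 0.41²) = 1.0964
γ₂ = 1/√(1 - 0.353²) = 1.0688
γ₁/γ₂ = 1.0964/1.0688 = 1.026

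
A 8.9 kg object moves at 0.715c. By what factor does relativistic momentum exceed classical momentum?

p_rel = γmv, p_class = mv
Ratio = γ = 1/√(1 - 0.715²) = 1.430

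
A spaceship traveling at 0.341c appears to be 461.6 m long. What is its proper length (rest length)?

Contracted length L = 461.6 m
γ = 1/√(1 - 0.341²) = 1.06376
L₀ = γL = 1.06376 × 461.6 = 491.0 m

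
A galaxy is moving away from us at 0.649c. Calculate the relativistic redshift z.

β = 0.649
(1+β)/(1-β) = 1.649/0.351 = 4.698
√(4.698) = 2.167
z = 2.167 - 1 = 1.167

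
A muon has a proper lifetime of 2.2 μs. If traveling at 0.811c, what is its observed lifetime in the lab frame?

Proper lifetime τ₀ = 2.2 μs
γ = 1/√(1 - 0.811²) = 1.709
τ = γτ₀ = 1.709 × 2.2 μs = 3.760 μs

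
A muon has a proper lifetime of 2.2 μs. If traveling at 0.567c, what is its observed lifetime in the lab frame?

Proper lifetime τ₀ = 2.2 μs
γ = 1/√(1 - 0.567²) = 1.214
τ = γτ₀ = 1.214 × 2.2 μs = 2.671 μs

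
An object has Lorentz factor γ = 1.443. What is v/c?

From γ = 1/√(1 - v²/c²):
1/γ² = 1/1.443² = 0.48025
v²/c² = 1 - 0.48025 = 0.51975
v/c = √(0.51975) = 0.7209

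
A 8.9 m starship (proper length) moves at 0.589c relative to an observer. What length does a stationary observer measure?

Proper length L₀ = 8.9 m
γ = 1/√(1 - 0.589²) = 1.23742
L = L₀/γ = 8.9/1.23742 = 7.192 m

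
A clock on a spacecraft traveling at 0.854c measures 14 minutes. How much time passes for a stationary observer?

Proper time Δt₀ = 14 minutes
γ = 1/√(1 - 0.854²) = 1.922
Δt = γΔt₀ = 1.922 × 14 = 26.91 minutes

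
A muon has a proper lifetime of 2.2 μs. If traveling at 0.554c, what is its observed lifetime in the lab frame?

Proper lifetime τ₀ = 2.2 μs
γ = 1/√(1 - 0.554²) = 1.2012
τ = γτ₀ = 1.2012 × 2.2 μs = 2.643 μs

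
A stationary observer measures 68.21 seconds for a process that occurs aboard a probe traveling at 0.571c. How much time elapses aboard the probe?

Dilated time Δt = 68.21 seconds
γ = 1/√(1 - 0.571²) = 1.218
Δt₀ = Δt/γ = 68.21/1.218 = 56.00 seconds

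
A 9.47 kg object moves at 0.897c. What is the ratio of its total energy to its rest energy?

E = γmc², E₀ = mc²
E/E₀ = γ = 1/√(1 - 0.897²) = 2.262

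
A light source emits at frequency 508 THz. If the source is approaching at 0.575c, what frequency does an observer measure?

β = v/c = 0.575
(1+β)/(1-β) = 1.575/0.425 = 3.706
Doppler factor = √(3.706) = 1.925
f_obs = 508 × 1.925 = 977.9 THz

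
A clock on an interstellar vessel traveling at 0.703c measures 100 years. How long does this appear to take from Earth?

Proper time Δt₀ = 100 years
γ = 1/√(1 - 0.703²) = 1.406
Δt = γΔt₀ = 1.406 × 100 = 140.6 years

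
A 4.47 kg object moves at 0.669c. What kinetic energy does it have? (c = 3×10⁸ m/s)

γ = 1/√(1 - 0.669²) = 1.3454
γ - 1 = 0.3454
KE = (γ-1)mc² = 0.3454 × 4.47 × (3×10⁸)² = 1.390×10¹⁷ J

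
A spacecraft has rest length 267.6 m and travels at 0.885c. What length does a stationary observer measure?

Proper length L₀ = 267.6 m
γ = 1/√(1 - 0.885²) = 2.148
L = L₀/γ = 267.6/2.148 = 124.6 m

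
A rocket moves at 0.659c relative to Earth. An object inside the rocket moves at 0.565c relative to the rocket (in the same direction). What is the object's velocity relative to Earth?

u = (u' + v)/(1 + u'v/c²)
Numerator: 0.565 + 0.659 = 1.224
Denominator: 1 + 0.372335 = 1.372335
u = 1.224/1.372335 = 0.8919c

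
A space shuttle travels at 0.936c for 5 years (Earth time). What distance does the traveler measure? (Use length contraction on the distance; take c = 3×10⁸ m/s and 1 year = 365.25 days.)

Earth distance: d = v × t = 0.936c × 5 yr = 4.431×10¹⁶ m
γ = 2.841
d' = d/γ = 4.431×10¹⁶/2.841 = 1.560×10¹⁶ m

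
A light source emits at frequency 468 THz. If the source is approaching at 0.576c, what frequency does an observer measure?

β = v/c = 0.576
(1+β)/(1-β) = 1.576/0.424 = 3.717
Doppler factor = √(3.717) = 1.928
f_obs = 468 × 1.928 = 902.3 THz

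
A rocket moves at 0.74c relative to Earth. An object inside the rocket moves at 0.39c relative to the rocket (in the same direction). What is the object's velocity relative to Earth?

u = (u' + v)/(1 + u'v/c²)
Numerator: 0.39 + 0.74 = 1.13
Denominator: 1 + 0.2886 = 1.2886
u = 1.13/1.2886 = 0.8769c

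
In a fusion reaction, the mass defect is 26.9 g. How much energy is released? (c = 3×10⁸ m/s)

Convert mass defect: Δm = 26.9 g = 0.0269 kg
E = Δm·c² = 0.0269 × (3×10⁸)²
= 0.0269 × 9×10¹⁶ = 2.421×10¹⁵ J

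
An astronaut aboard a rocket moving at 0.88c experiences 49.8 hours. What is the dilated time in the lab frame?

Proper time Δt₀ = 49.8 hours
γ = 1/√(1 - 0.88²) = 2.105
Δt = γΔt₀ = 2.105 × 49.8 = 104.8 hours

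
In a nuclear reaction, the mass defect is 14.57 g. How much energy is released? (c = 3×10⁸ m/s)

Convert mass defect: Δm = 14.57 g = 0.01457 kg
E = Δm·c² = 0.01457 × (3×10⁸)²
= 0.01457 × 9×10¹⁶ = 1.311×10¹⁵ J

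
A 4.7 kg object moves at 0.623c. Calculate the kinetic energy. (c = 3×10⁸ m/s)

γ = 1/√(1 - 0.623²) = 1.2784
γ - 1 = 0.2784
KE = (γ-1)mc² = 0.2784 × 4.7 × (3×10⁸)² = 1.178×10¹⁷ J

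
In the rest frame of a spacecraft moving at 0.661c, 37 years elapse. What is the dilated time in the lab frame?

Proper time Δt₀ = 37 years
γ = 1/√(1 - 0.661²) = 1.3326
Δt = γΔt₀ = 1.3326 × 37 = 49.31 years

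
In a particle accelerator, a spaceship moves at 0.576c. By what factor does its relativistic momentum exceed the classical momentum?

p_rel = γmv, p_class = mv
Ratio = γ = 1/√(1 - 0.576²)
= 1/√(0.668224) = 1.223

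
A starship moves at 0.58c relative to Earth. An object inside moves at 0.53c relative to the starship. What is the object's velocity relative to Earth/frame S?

u = (u' + v)/(1 + u'v/c²)
Numerator: 0.53 + 0.58 = 1.11
Denominator: 1 + 0.3074 = 1.3074
u = 1.11/1.3074 = 0.8490c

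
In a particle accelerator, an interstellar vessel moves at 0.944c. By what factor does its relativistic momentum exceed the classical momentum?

p_rel = γmv, p_class = mv
Ratio = γ = 1/√(1 - 0.944²)
= 1/√(0.108864) = 3.031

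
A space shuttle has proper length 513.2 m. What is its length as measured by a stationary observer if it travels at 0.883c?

Proper length L₀ = 513.2 m
γ = 1/√(1 - 0.883²) = 2.1305
L = L₀/γ = 513.2/2.1305 = 240.9 m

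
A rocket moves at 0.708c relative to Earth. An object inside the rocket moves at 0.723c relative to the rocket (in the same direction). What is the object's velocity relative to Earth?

u = (u' + v)/(1 + u'v/c²)
Numerator: 0.723 + 0.708 = 1.431
Denominator: 1 + 0.511884 = 1.511884
u = 1.431/1.511884 = 0.9465c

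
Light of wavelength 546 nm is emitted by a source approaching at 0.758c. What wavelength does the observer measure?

β = 0.758
Wavelength Doppler factor = √(0.242/1.758) = √(0.13766) = 0.3710
λ_obs = 546 × 0.3710 = 202.6 nm (blueshift)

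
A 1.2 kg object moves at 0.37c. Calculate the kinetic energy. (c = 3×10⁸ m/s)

γ = 1/√(1 - 0.37²) = 1.07639
γ - 1 = 0.07639
KE = (γ-1)mc² = 0.07639 × 1.2 × (3×10⁸)² = 8.250×10¹⁵ J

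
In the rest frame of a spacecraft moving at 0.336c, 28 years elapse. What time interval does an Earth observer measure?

Proper time Δt₀ = 28 years
γ = 1/√(1 - 0.336²) = 1.0617
Δt = γΔt₀ = 1.0617 × 28 = 29.73 years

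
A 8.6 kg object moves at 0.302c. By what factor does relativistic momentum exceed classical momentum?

p_rel = γmv, p_class = mv
Ratio = γ = 1/√(1 - 0.302²) = 1.049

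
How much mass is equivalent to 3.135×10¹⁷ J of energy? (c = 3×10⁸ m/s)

From E = mc², we get m = E/c²
c² = (3×10⁸)² = 9×10¹⁶ m²/s²
m = 3.135×10¹⁷ / 9×10¹⁶ = 3.483 kg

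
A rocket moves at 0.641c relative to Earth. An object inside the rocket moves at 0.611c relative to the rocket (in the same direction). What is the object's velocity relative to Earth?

u = (u' + v)/(1 + u'v/c²)
Numerator: 0.611 + 0.641 = 1.252
Denominator: 1 + 0.391651 = 1.391651
u = 1.252/1.391651 = 0.8997c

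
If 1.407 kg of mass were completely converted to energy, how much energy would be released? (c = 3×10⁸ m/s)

Using E = mc²:
c² = (3×10⁸)² = 9×10¹⁶ m²/s²
E = 1.407 × 9×10¹⁶ = 1.266×10¹⁷ J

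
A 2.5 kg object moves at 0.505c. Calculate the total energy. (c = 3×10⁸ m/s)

γ = 1/√(1 - 0.505²) = 1.1586
mc² = 2.5 × (3×10⁸)² = 2.250×10¹⁷ J
E = γmc² = 1.1586 × 2.250×10¹⁷ = 2.607×10¹⁷ J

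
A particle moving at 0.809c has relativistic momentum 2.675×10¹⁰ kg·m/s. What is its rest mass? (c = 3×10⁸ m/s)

γ = 1/√(1 - 0.809²) = 1.7012
v = 0.809 × 3×10⁸ = 2.427×10⁸ m/s
m = p/(γv) = 2.675×10¹⁰/(1.7012 × 2.427×10⁸) = 64.79 kg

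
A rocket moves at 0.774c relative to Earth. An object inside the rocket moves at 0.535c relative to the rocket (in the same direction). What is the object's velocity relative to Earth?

u = (u' + v)/(1 + u'v/c²)
Numerator: 0.535 + 0.774 = 1.309
Denominator: 1 + 0.41409 = 1.41409
u = 1.309/1.41409 = 0.9257c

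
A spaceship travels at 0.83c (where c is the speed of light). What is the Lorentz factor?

v/c = 0.83, so (v/c)² = 0.6889
1 - (v/c)² = 0.3111
γ = 1/√(0.3111) = 1.793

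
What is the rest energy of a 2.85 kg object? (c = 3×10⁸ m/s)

c² = (3×10⁸)² = 9.000×10¹⁶ m²/s²
E₀ = mc² = 2.85 × 9.000×10¹⁶ = 2.565×10¹⁷ J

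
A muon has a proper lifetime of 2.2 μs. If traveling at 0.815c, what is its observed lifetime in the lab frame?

Proper lifetime τ₀ = 2.2 μs
γ = 1/√(1 - 0.815²) = 1.726
τ = γτ₀ = 1.726 × 2.2 μs = 3.797 μs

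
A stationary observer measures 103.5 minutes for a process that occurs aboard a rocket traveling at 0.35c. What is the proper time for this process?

Dilated time Δt = 103.5 minutes
γ = 1/√(1 - 0.35²) = 1.06752
Δt₀ = Δt/γ = 103.5/1.06752 = 96.95 minutes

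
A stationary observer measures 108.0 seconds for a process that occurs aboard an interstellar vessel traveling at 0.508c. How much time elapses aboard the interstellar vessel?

Dilated time Δt = 108.0 seconds
γ = 1/√(1 - 0.508²) = 1.16096
Δt₀ = Δt/γ = 108.0/1.16096 = 93.03 seconds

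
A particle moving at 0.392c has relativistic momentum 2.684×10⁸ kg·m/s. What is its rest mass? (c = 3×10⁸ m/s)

γ = 1/√(1 - 0.392²) = 1.087
v = 0.392 × 3×10⁸ = 1.176×10⁸ m/s
m = p/(γv) = 2.684×10⁸/(1.087 × 1.176×10⁸) = 2.100 kg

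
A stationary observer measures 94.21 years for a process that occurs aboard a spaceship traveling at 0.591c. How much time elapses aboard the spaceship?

Dilated time Δt = 94.21 years
γ = 1/√(1 - 0.591²) = 1.23966
Δt₀ = Δt/γ = 94.21/1.23966 = 76.00 years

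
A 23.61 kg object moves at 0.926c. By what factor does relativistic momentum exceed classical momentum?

p_rel = γmv, p_class = mv
Ratio = γ = 1/√(1 - 0.926²) = 2.649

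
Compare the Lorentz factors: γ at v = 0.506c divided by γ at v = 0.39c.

γ₁ = 1/√(1 - 0.506²) = 1.1594
γ₂ = 1/√(1 - 0.39²) = 1.0860
γ₁/γ₂ = 1.1594/1.0860 = 1.068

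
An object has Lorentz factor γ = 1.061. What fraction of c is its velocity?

From γ = 1/√(1 - v²/c²):
1/γ² = 1/1.061² = 0.8883
v²/c² = 1 - 0.8883 = 0.1117
v/c = √(0.1117) = 0.3342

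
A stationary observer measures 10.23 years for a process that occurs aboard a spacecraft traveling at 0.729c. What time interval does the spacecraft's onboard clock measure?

Dilated time Δt = 10.23 years
γ = 1/√(1 - 0.729²) = 1.4609
Δt₀ = Δt/γ = 10.23/1.4609 = 7.003 years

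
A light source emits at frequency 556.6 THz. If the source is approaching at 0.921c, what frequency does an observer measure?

β = v/c = 0.921
(1+β)/(1-β) = 1.921/0.079 = 24.316
Doppler factor = √(24.316) = 4.931
f_obs = 556.6 × 4.931 = 2745 THz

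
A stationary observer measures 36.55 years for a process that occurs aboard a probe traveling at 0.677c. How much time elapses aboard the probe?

Dilated time Δt = 36.55 years
γ = 1/√(1 - 0.677²) = 1.3587
Δt₀ = Δt/γ = 36.55/1.3587 = 26.90 years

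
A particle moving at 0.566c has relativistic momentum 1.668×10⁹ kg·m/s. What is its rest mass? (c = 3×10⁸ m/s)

γ = 1/√(1 - 0.566²) = 1.213
v = 0.566 × 3×10⁸ = 1.698×10⁸ m/s
m = p/(γv) = 1.668×10⁹/(1.213 × 1.698×10⁸) = 8.098 kg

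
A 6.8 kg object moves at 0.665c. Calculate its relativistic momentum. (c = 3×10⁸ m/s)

γ = 1/√(1 - 0.665²) = 1.339
v = 0.665 × 3×10⁸ = 1.995×10⁸ m/s
p = γmv = 1.339 × 6.8 × 1.995×10⁸ = 1.816×10⁹ kg·m/s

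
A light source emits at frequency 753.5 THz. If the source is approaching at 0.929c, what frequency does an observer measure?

β = v/c = 0.929
(1+β)/(1-β) = 1.929/0.071 = 27.169
Doppler factor = √(27.169) = 5.2124
f_obs = 753.5 × 5.2124 = 3928 THz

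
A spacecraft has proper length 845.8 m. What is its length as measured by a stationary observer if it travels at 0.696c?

Proper length L₀ = 845.8 m
γ = 1/√(1 - 0.696²) = 1.3927
L = L₀/γ = 845.8/1.3927 = 607.3 m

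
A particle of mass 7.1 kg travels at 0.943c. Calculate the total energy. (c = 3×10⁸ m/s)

γ = 1/√(1 - 0.943²) = 3.005
mc² = 7.1 × (3×10⁸)² = 6.390×10¹⁷ J
E = γmc² = 3.005 × 6.390×10¹⁷ = 1.920×10¹⁸ J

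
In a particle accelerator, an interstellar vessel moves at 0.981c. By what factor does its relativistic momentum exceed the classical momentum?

p_rel = γmv, p_class = mv
Ratio = γ = 1/√(1 - 0.981²)
= 1/√(0.037639) = 5.154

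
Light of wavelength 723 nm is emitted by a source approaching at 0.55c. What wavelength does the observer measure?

β = 0.55
Wavelength Doppler factor = √(0.45/1.55) = √(0.2903) = 0.5388
λ_obs = 723 × 0.5388 = 389.6 nm (blueshift)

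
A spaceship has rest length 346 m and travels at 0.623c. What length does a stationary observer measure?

Proper length L₀ = 346 m
γ = 1/√(1 - 0.623²) = 1.27841
L = L₀/γ = 346/1.27841 = 270.6 m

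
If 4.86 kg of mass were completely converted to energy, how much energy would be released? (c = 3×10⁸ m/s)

Using E = mc²:
c² = (3×10⁸)² = 9×10¹⁶ m²/s²
E = 4.86 × 9×10¹⁶ = 4.374×10¹⁷ J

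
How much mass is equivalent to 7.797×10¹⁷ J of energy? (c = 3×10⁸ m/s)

From E = mc², we get m = E/c²
c² = (3×10⁸)² = 9×10¹⁶ m²/s²
m = 7.797×10¹⁷ / 9×10¹⁶ = 8.663 kg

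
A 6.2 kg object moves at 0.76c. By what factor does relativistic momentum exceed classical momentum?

p_rel = γmv, p_class = mv
Ratio = γ = 1/√(1 - 0.76²) = 1.539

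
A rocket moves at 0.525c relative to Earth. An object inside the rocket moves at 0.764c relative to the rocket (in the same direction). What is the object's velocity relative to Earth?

u = (u' + v)/(1 + u'v/c²)
Numerator: 0.764 + 0.525 = 1.289
Denominator: 1 + 0.4011 = 1.4011
u = 1.289/1.4011 = 0.9200c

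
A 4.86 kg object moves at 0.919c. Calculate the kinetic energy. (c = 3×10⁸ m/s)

γ = 1/√(1 - 0.919²) = 2.5364
γ - 1 = 1.5364
KE = (γ-1)mc² = 1.5364 × 4.86 × (3×10⁸)² = 6.720×10¹⁷ J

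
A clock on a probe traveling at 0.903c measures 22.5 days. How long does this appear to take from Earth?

Proper time Δt₀ = 22.5 days
γ = 1/√(1 - 0.903²) = 2.3275
Δt = γΔt₀ = 2.3275 × 22.5 = 52.37 days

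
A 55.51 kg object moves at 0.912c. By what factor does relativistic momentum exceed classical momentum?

p_rel = γmv, p_class = mv
Ratio = γ = 1/√(1 - 0.912²) = 2.438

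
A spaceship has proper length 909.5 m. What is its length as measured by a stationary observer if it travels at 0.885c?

Proper length L₀ = 909.5 m
γ = 1/√(1 - 0.885²) = 2.1478
L = L₀/γ = 909.5/2.1478 = 423.5 m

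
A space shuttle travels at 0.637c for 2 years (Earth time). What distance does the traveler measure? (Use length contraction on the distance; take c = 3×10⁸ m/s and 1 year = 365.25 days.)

Earth distance: d = v × t = 0.637c × 2 yr = 1.206×10¹⁶ m
γ = 1.297
d' = d/γ = 1.206×10¹⁶/1.297 = 9.298×10¹⁵ m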